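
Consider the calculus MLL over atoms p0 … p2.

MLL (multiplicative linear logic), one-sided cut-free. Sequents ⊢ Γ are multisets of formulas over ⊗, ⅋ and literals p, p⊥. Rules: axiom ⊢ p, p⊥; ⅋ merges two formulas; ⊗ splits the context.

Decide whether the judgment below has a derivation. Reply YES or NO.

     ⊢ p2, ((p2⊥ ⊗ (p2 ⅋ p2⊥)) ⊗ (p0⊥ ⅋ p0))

Derivation trace:
[⊗]  ⊢ p2, ((p2⊥ ⊗ (p2 ⅋ p2⊥)) ⊗ (p0⊥ ⅋ p0))
  [⊗]  ⊢ p2, (p2⊥ ⊗ (p2 ⅋ p2⊥))
    [Ax]  ⊢ p2, p2⊥
    [⅋]  ⊢ (p2 ⅋ p2⊥)
      [Ax]  ⊢ p2, p2⊥
  [⅋]  ⊢ (p0⊥ ⅋ p0)
    [Ax]  ⊢ p0, p0⊥

Result: YES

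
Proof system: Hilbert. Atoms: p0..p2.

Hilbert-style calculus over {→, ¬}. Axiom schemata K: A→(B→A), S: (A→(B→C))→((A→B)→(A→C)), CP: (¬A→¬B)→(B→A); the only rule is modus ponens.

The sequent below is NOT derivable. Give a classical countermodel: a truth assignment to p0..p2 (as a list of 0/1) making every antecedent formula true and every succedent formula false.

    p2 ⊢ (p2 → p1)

Enumerate valuations to refute Γ ⊢ Δ:
  v=000: Γ:[p2=F] Δ:[(p2 → p1)=T] refutes=False
  v=001: Γ:[p2=T] Δ:[(p2 → p1)=F] refutes=True  ← countermodel

Result: [0, 0, 1]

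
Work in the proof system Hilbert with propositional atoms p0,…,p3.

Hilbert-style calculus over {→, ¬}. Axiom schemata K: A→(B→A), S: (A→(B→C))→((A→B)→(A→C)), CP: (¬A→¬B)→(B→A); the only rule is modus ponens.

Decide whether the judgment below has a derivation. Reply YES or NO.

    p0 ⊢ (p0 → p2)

Truth-table refutation:
  v=0000: Γ:[p0=F] Δ:[(p0 → p2)=T] refutes=False
  v=0001: Γ:[p0=F] Δ:[(p0 → p2)=T] refutes=False
  v=0010: Γ:[p0=F] Δ:[(p0 → p2)=T] refutes=False
  v=0011: Γ:[p0=F] Δ:[(p0 → p2)=T] refutes=False
  v=0100: Γ:[p0=F] Δ:[(p0 → p2)=T] refutes=False
  v=0101: Γ:[p0=F] Δ:[(p0 → p2)=T] refutes=False
  v=0110: Γ:[p0=F] Δ:[(p0 → p2)=T] refutes=False
  v=0111: Γ:[p0=F] Δ:[(p0 → p2)=T] refutes=False
  v=1000: Γ:[p0=T] Δ:[(p0 → p2)=F] refutes=True  ← countermodel

Result: NO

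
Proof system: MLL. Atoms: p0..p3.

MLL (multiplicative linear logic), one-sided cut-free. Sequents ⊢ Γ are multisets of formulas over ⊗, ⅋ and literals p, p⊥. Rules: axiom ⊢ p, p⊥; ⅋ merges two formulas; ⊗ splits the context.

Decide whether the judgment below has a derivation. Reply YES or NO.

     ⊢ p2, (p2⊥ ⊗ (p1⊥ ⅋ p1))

Proof tree:
[⊗]  ⊢ p2, (p2⊥ ⊗ (p1⊥ ⅋ p1))
  [Ax]  ⊢ p2, p2⊥
  [⅋]  ⊢ (p1⊥ ⅋ p1)
    [Ax]  ⊢ p1, p1⊥

Result: YES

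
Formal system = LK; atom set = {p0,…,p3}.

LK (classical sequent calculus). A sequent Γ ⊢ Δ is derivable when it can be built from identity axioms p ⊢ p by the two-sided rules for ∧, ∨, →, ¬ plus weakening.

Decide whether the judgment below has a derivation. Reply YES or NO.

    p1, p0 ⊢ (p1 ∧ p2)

Search for a countermodel by truth-table:
  v=0000: Γ:[p1=F, p0=F] Δ:[(p1 ∧ p2)=F] refutes=False
  v=0001: Γ:[p1=F, p0=F] Δ:[(p1 ∧ p2)=F] refutes=False
  v=0010: Γ:[p1=F, p0=F] Δ:[(p1 ∧ p2)=F] refutes=False
  v=0011: Γ:[p1=F, p0=F] Δ:[(p1 ∧ p2)=F] refutes=False
  v=0100: Γ:[p1=T, p0=F] Δ:[(p1 ∧ p2)=F] refutes=False
  v=0101: Γ:[p1=T, p0=F] Δ:[(p1 ∧ p2)=F] refutes=False
  v=0110: Γ:[p1=T, p0=F] Δ:[(p1 ∧ p2)=T] refutes=False
  v=0111: Γ:[p1=T, p0=F] Δ:[(p1 ∧ p2)=T] refutes=False
  v=1000: Γ:[p1=F, p0=T] Δ:[(p1 ∧ p2)=F] refutes=False
  v=1001: Γ:[p1=F, p0=T] Δ:[(p1 ∧ p2)=F] refutes=False
  v=1010: Γ:[p1=F, p0=T] Δ:[(p1 ∧ p2)=F] refutes=False
  v=1011: Γ:[p1=F, p0=T] Δ:[(p1 ∧ p2)=F] refutes=False
  v=1100: Γ:[p1=T, p0=T] Δ:[(p1 ∧ p2)=F] refutes=True  ← countermodel

Result: NO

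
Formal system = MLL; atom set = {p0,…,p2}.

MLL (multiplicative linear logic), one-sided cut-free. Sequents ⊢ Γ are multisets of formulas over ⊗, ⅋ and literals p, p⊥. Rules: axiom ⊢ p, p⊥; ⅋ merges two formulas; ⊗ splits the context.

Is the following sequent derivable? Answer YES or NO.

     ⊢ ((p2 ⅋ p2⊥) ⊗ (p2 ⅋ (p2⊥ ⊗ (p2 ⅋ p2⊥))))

Derivation (root first):
[⊗]  ⊢ ((p2 ⅋ p2⊥) ⊗ (p2 ⅋ (p2⊥ ⊗ (p2 ⅋ p2⊥))))
  [⅋]  ⊢ (p2 ⅋ p2⊥)
    [Ax]  ⊢ p2, p2⊥
  [⅋]  ⊢ (p2 ⅋ (p2⊥ ⊗ (p2 ⅋ p2⊥)))
    [⊗]  ⊢ p2, (p2⊥ ⊗ (p2 ⅋ p2⊥))
      [Ax]  ⊢ p2, p2⊥
      [⅋]  ⊢ (p2 ⅋ p2⊥)
        [Ax]  ⊢ p2, p2⊥

Result: YES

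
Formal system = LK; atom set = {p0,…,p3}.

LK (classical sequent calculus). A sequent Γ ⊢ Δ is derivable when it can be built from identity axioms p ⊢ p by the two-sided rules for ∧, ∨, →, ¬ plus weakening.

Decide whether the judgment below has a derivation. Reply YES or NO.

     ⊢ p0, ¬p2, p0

Search for a countermodel by truth-table:
  v=0000: Γ:[] Δ:[p0=F, ¬p2=T, p0=F] refutes=False
  v=0001: Γ:[] Δ:[p0=F, ¬p2=T, p0=F] refutes=False
  v=0010: Γ:[] Δ:[p0=F, ¬p2=F, p0=F] refutes=True  ← countermodel

Result: NO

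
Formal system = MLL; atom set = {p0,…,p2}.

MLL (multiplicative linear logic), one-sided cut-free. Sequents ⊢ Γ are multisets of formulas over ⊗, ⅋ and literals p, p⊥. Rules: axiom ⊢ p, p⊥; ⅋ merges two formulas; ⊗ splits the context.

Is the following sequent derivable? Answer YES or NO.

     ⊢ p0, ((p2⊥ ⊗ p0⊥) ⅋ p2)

Derivation trace:
[⅋]  ⊢ p0, ((p2⊥ ⊗ p0⊥) ⅋ p2)
  [⊗]  ⊢ p2, p0, (p2⊥ ⊗ p0⊥)
    [Ax]  ⊢ p2, p2⊥
    [Ax]  ⊢ p0, p0⊥

Result: YES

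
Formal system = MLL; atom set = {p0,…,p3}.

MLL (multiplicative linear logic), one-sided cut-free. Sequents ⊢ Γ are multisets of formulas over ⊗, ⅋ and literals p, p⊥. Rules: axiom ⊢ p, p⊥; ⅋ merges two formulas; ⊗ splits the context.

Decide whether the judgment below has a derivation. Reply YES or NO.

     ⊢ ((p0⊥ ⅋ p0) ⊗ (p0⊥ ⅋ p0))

Derivation (root first):
[⊗]  ⊢ ((p0⊥ ⅋ p0) ⊗ (p0⊥ ⅋ p0))
  [⅋]  ⊢ (p0⊥ ⅋ p0)
    [Ax]  ⊢ p0, p0⊥
  [⅋]  ⊢ (p0⊥ ⅋ p0)
    [Ax]  ⊢ p0, p0⊥

Result: YES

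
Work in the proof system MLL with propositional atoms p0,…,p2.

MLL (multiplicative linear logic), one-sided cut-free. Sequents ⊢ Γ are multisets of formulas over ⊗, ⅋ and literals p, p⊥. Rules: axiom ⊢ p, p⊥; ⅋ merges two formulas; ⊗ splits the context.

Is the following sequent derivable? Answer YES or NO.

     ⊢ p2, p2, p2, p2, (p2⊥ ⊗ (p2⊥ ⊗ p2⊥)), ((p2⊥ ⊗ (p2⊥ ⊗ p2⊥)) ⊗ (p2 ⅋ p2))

Derivation trace:
[⊗]  ⊢ p2, p2, p2, p2, (p2⊥ ⊗ (p2⊥ ⊗ p2⊥)), ((p2⊥ ⊗ (p2⊥ ⊗ p2⊥)) ⊗ (p2 ⅋ p2))
  [⊗]  ⊢ p2, p2, p2, (p2⊥ ⊗ (p2⊥ ⊗ p2⊥))
    [Ax]  ⊢ p2, p2⊥
    [⊗]  ⊢ p2, p2, (p2⊥ ⊗ p2⊥)
      [Ax]  ⊢ p2, p2⊥
      [Ax]  ⊢ p2, p2⊥
  [⅋]  ⊢ p2, (p2⊥ ⊗ (p2⊥ ⊗ p2⊥)), (p2 ⅋ p2)
    [⊗]  ⊢ p2, p2, p2, (p2⊥ ⊗ (p2⊥ ⊗ p2⊥))
      [Ax]  ⊢ p2, p2⊥
      [⊗]  ⊢ p2, p2, (p2⊥ ⊗ p2⊥)
        [Ax]  ⊢ p2, p2⊥
        [Ax]  ⊢ p2, p2⊥

Result: YES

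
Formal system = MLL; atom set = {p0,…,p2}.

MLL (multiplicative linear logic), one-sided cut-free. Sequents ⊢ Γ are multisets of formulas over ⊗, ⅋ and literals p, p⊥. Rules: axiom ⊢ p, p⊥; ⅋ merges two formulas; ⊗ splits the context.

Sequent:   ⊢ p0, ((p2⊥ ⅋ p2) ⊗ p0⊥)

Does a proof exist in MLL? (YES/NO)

Proof tree:
[⊗]  ⊢ p0, ((p2⊥ ⅋ p2) ⊗ p0⊥)
  [⅋]  ⊢ (p2⊥ ⅋ p2)
    [Ax]  ⊢ p2, p2⊥
  [Ax]  ⊢ p0, p0⊥

Result: YES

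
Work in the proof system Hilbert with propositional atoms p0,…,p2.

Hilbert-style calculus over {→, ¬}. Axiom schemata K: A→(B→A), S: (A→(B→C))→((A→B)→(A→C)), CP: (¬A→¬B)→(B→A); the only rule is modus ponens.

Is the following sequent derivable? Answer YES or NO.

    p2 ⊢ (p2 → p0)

Enumerate valuations to refute Γ ⊢ Δ:
  v=000: Γ:[p2=F] Δ:[(p2 → p0)=T] refutes=False
  v=001: Γ:[p2=T] Δ:[(p2 → p0)=F] refutes=True  ← countermodel

Result: NO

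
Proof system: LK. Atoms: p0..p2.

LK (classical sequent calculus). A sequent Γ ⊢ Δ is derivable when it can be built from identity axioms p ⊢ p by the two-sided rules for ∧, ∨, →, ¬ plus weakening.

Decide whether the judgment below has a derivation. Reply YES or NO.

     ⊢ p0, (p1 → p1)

Derivation (root first):
[→R]  ⊢ p0, (p1 → p1)
  [WR] p1 ⊢ p1, p0
    [Ax] p1 ⊢ p1

Result: YES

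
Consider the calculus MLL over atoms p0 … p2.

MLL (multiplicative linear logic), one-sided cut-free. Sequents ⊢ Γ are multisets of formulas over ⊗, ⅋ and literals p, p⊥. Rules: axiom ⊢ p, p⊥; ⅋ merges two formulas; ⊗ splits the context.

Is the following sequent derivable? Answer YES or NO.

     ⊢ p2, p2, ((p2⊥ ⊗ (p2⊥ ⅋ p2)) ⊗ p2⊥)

Derivation trace:
[⊗]  ⊢ p2, p2, ((p2⊥ ⊗ (p2⊥ ⅋ p2)) ⊗ p2⊥)
  [⊗]  ⊢ p2, (p2⊥ ⊗ (p2⊥ ⅋ p2))
    [Ax]  ⊢ p2, p2⊥
    [⅋]  ⊢ (p2⊥ ⅋ p2)
      [Ax]  ⊢ p2, p2⊥
  [Ax]  ⊢ p2, p2⊥

Result: YES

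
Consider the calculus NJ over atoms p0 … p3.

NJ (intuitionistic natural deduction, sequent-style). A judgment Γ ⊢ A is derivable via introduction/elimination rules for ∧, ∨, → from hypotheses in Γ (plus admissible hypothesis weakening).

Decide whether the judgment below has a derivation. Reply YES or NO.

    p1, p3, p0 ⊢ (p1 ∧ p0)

Derivation trace:
[∧I] p1, p3, p0 ⊢ (p1 ∧ p0)
  [Wk] p1, p3 ⊢ p1
    [Ax] p1 ⊢ p1
  [Ax] p0 ⊢ p0

Result: YES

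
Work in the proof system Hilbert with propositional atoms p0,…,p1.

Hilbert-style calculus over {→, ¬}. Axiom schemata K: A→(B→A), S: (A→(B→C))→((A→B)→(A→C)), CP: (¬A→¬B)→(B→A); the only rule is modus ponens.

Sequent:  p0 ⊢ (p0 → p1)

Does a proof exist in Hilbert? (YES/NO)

Truth-table refutation:
  v=00: Γ:[p0=F] Δ:[(p0 → p1)=T] refutes=False
  v=01: Γ:[p0=F] Δ:[(p0 → p1)=T] refutes=False
  v=10: Γ:[p0=T] Δ:[(p0 → p1)=F] refutes=True  ← countermodel

Result: NO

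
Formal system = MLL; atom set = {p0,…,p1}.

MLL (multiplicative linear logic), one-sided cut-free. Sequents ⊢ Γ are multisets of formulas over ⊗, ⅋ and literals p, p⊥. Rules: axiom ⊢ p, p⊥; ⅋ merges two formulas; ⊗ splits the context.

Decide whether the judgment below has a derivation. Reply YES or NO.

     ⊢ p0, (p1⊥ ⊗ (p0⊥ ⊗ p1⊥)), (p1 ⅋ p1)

Derivation (root first):
[⅋]  ⊢ p0, (p1⊥ ⊗ (p0⊥ ⊗ p1⊥)), (p1 ⅋ p1)
  [⊗]  ⊢ p1, p0, p1, (p1⊥ ⊗ (p0⊥ ⊗ p1⊥))
    [Ax]  ⊢ p1, p1⊥
    [⊗]  ⊢ p0, p1, (p0⊥ ⊗ p1⊥)
      [Ax]  ⊢ p0, p0⊥
      [Ax]  ⊢ p1, p1⊥

Result: YES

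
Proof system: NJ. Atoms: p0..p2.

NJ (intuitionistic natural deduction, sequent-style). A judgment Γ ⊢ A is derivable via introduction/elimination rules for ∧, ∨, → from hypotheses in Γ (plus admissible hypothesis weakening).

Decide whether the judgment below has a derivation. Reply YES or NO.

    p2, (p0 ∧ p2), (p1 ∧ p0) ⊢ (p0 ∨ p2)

Proof tree:
[Wk] p2, (p0 ∧ p2), (p1 ∧ p0) ⊢ (p0 ∨ p2)
  [Wk] p2, (p0 ∧ p2) ⊢ (p0 ∨ p2)
    [∨I₂] p2 ⊢ (p0 ∨ p2)
      [Ax] p2 ⊢ p2

Result: YES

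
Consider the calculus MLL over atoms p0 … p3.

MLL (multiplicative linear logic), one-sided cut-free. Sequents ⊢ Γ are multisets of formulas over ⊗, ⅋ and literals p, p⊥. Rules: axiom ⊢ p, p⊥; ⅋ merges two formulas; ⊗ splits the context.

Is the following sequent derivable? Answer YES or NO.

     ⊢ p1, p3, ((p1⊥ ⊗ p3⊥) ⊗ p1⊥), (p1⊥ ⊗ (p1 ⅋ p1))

Derivation trace:
[⊗]  ⊢ p1, p3, ((p1⊥ ⊗ p3⊥) ⊗ p1⊥), (p1⊥ ⊗ (p1 ⅋ p1))
  [Ax]  ⊢ p1, p1⊥
  [⅋]  ⊢ p3, ((p1⊥ ⊗ p3⊥) ⊗ p1⊥), (p1 ⅋ p1)
    [⊗]  ⊢ p1, p3, p1, ((p1⊥ ⊗ p3⊥) ⊗ p1⊥)
      [⊗]  ⊢ p1, p3, (p1⊥ ⊗ p3⊥)
        [Ax]  ⊢ p1, p1⊥
        [Ax]  ⊢ p3, p3⊥
      [Ax]  ⊢ p1, p1⊥

Result: YES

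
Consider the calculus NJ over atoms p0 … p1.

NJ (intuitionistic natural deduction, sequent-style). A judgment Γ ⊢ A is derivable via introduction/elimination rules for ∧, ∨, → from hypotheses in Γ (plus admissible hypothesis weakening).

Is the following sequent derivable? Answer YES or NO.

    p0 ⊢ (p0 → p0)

Derivation trace:
[Wk] p0 ⊢ (p0 → p0)
  [→I]  ⊢ (p0 → p0)
    [Ax] p0 ⊢ p0

Result: YES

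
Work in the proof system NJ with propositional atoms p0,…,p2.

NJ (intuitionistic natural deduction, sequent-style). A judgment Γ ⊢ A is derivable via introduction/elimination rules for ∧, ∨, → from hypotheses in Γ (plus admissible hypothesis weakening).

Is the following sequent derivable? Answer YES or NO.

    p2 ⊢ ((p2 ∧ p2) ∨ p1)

Derivation trace:
[∨I₁] p2 ⊢ ((p2 ∧ p2) ∨ p1)
  [∧I] p2 ⊢ (p2 ∧ p2)
    [Ax] p2 ⊢ p2
    [Ax] p2 ⊢ p2

Result: YES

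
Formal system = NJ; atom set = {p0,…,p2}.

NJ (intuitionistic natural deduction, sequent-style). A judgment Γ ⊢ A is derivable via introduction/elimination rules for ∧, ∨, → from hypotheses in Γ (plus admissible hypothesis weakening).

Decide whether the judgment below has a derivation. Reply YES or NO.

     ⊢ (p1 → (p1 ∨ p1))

Derivation (root first):
[→I]  ⊢ (p1 → (p1 ∨ p1))
  [∨I₁] p1 ⊢ (p1 ∨ p1)
    [Ax] p1 ⊢ p1

Result: YES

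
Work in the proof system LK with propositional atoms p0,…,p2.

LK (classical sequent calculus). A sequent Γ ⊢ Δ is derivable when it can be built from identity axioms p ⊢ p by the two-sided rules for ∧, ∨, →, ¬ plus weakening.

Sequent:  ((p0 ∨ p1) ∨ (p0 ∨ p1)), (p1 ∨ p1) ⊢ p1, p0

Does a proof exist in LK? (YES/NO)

Derivation trace:
[∨L] ((p0 ∨ p1) ∨ (p0 ∨ p1)), (p1 ∨ p1) ⊢ p1, p0
  [Ax] p1 ⊢ p1
  [WL] ((p0 ∨ p1) ∨ (p0 ∨ p1)), p1 ⊢ p1, p0
    [∨L] ((p0 ∨ p1) ∨ (p0 ∨ p1)) ⊢ p1, p0
      [∨L] (p0 ∨ p1) ⊢ p1, p0
        [Ax] p0 ⊢ p0
        [Ax] p1 ⊢ p1
      [∨L] (p0 ∨ p1) ⊢ p1, p0
        [Ax] p0 ⊢ p0
        [Ax] p1 ⊢ p1

Result: YES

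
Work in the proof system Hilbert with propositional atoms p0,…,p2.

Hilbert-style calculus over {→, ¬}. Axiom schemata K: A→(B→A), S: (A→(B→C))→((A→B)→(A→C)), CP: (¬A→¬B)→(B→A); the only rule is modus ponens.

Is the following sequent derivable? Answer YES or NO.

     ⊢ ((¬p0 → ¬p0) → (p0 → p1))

Enumerate valuations to refute Γ ⊢ Δ:
  v=000: Γ:[] Δ:[((¬p0 → ¬p0) → (p0 → p1))=T] refutes=False
  v=001: Γ:[] Δ:[((¬p0 → ¬p0) → (p0 → p1))=T] refutes=False
  v=010: Γ:[] Δ:[((¬p0 → ¬p0) → (p0 → p1))=T] refutes=False
  v=011: Γ:[] Δ:[((¬p0 → ¬p0) → (p0 → p1))=T] refutes=False
  v=100: Γ:[] Δ:[((¬p0 → ¬p0) → (p0 → p1))=F] refutes=True  ← countermodel

Result: NO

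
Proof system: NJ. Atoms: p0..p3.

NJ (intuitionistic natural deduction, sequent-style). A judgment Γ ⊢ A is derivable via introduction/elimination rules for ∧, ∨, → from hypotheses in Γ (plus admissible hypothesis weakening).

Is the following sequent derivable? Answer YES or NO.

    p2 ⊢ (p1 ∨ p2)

Derivation (root first):
[→E] p2 ⊢ (p1 ∨ p2)
  [→I]  ⊢ (p2 → (p1 ∨ p2))
    [∨I₂] p2 ⊢ (p1 ∨ p2)
      [Ax] p2 ⊢ p2
  [Ax] p2 ⊢ p2

Result: YES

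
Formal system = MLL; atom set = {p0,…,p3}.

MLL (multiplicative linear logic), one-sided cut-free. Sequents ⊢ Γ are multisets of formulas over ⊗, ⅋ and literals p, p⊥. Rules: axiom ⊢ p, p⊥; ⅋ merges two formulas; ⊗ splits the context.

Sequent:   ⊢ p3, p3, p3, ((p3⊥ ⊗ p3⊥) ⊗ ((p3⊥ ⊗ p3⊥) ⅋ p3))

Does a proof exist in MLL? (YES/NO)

Derivation trace:
[⊗]  ⊢ p3, p3, p3, ((p3⊥ ⊗ p3⊥) ⊗ ((p3⊥ ⊗ p3⊥) ⅋ p3))
  [⊗]  ⊢ p3, p3, (p3⊥ ⊗ p3⊥)
    [Ax]  ⊢ p3, p3⊥
    [Ax]  ⊢ p3, p3⊥
  [⅋]  ⊢ p3, ((p3⊥ ⊗ p3⊥) ⅋ p3)
    [⊗]  ⊢ p3, p3, (p3⊥ ⊗ p3⊥)
      [Ax]  ⊢ p3, p3⊥
      [Ax]  ⊢ p3, p3⊥

Result: YES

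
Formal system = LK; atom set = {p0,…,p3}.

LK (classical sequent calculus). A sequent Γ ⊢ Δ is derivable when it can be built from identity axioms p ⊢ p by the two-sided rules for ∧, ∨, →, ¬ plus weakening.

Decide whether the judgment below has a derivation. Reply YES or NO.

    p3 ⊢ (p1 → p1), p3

Derivation trace:
[WR] p3 ⊢ (p1 → p1), p3
  [WL] p3 ⊢ (p1 → p1)
    [→R]  ⊢ (p1 → p1)
      [Ax] p1 ⊢ p1

Result: YES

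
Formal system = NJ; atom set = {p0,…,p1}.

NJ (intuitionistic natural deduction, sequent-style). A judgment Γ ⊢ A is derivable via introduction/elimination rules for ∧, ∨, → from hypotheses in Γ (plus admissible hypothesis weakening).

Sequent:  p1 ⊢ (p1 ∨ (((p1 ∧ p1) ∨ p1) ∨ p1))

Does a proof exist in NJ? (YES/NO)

Proof tree:
[∨I₂] p1 ⊢ (p1 ∨ (((p1 ∧ p1) ∨ p1) ∨ p1))
  [∨I₁] p1 ⊢ (((p1 ∧ p1) ∨ p1) ∨ p1)
    [∨I₁] p1 ⊢ ((p1 ∧ p1) ∨ p1)
      [∧I] p1 ⊢ (p1 ∧ p1)
        [Ax] p1 ⊢ p1
        [Ax] p1 ⊢ p1

Result: YES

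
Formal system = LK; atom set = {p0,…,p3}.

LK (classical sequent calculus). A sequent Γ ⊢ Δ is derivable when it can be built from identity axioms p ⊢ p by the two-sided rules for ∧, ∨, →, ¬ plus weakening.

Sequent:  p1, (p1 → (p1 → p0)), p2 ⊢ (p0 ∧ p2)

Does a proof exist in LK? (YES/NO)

Derivation trace:
[∧R] p1, (p1 → (p1 → p0)), p2 ⊢ (p0 ∧ p2)
  [→L] p1, (p1 → (p1 → p0)) ⊢ p0
    [Ax] p1 ⊢ p1
    [→L] p1, (p1 → p0) ⊢ p0
      [Ax] p1 ⊢ p1
      [Ax] p0 ⊢ p0
  [Ax] p2 ⊢ p2

Result: YES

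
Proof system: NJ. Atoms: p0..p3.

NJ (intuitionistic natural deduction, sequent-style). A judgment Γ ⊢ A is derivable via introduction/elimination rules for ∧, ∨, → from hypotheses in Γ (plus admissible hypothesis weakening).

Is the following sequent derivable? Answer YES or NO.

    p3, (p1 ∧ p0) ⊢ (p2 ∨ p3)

Proof tree:
[Wk] p3, (p1 ∧ p0) ⊢ (p2 ∨ p3)
  [∨I₂] p3 ⊢ (p2 ∨ p3)
    [Ax] p3 ⊢ p3

Result: YES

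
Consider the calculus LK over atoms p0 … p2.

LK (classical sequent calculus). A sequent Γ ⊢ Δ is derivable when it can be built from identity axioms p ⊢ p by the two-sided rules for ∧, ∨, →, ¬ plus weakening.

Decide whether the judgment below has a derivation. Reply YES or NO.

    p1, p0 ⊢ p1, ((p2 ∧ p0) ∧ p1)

Derivation trace:
[∧R] p1, p0 ⊢ p1, ((p2 ∧ p0) ∧ p1)
  [∧R] p1, p0 ⊢ p1, (p2 ∧ p0)
    [WR] p1 ⊢ p1, p2
      [Ax] p1 ⊢ p1
    [Ax] p0 ⊢ p0
  [Ax] p1 ⊢ p1

Result: YES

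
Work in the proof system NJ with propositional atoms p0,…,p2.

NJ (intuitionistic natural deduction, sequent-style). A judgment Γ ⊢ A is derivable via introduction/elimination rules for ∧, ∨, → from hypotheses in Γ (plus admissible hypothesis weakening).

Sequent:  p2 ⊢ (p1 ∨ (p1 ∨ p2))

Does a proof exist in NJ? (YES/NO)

Derivation (root first):
[∨I₂] p2 ⊢ (p1 ∨ (p1 ∨ p2))
  [∨I₂] p2 ⊢ (p1 ∨ p2)
    [Ax] p2 ⊢ p2

Result: YES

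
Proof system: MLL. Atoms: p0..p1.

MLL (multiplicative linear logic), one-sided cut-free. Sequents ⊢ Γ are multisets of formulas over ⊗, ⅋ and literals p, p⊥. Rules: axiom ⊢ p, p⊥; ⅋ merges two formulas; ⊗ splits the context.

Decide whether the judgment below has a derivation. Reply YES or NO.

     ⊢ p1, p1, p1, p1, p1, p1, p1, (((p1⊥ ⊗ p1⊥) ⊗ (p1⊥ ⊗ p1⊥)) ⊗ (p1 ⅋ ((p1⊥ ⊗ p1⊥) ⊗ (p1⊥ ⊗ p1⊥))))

Proof tree:
[⊗]  ⊢ p1, p1, p1, p1, p1, p1, p1, (((p1⊥ ⊗ p1⊥) ⊗ (p1⊥ ⊗ p1⊥)) ⊗ (p1 ⅋ ((p1⊥ ⊗ p1⊥) ⊗ (p1⊥ ⊗ p1⊥))))
  [⊗]  ⊢ p1, p1, p1, p1, ((p1⊥ ⊗ p1⊥) ⊗ (p1⊥ ⊗ p1⊥))
    [⊗]  ⊢ p1, p1, (p1⊥ ⊗ p1⊥)
      [Ax]  ⊢ p1, p1⊥
      [Ax]  ⊢ p1, p1⊥
    [⊗]  ⊢ p1, p1, (p1⊥ ⊗ p1⊥)
      [Ax]  ⊢ p1, p1⊥
      [Ax]  ⊢ p1, p1⊥
  [⅋]  ⊢ p1, p1, p1, (p1 ⅋ ((p1⊥ ⊗ p1⊥) ⊗ (p1⊥ ⊗ p1⊥)))
    [⊗]  ⊢ p1, p1, p1, p1, ((p1⊥ ⊗ p1⊥) ⊗ (p1⊥ ⊗ p1⊥))
      [⊗]  ⊢ p1, p1, (p1⊥ ⊗ p1⊥)
        [Ax]  ⊢ p1, p1⊥
        [Ax]  ⊢ p1, p1⊥
      [⊗]  ⊢ p1, p1, (p1⊥ ⊗ p1⊥)
        [Ax]  ⊢ p1, p1⊥
        [Ax]  ⊢ p1, p1⊥

Result: YES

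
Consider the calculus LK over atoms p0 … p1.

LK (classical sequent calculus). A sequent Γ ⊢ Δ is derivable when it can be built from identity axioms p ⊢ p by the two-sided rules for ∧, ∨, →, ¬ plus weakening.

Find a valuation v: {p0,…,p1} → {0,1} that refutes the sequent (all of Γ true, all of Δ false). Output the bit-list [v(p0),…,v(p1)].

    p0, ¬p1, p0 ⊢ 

Enumerate valuations to refute Γ ⊢ Δ:
  v=00: Γ:[p0=F, ¬p1=T, p0=F] Δ:[] refutes=False
  v=01: Γ:[p0=F, ¬p1=F, p0=F] Δ:[] refutes=False
  v=10: Γ:[p0=T, ¬p1=T, p0=T] Δ:[] refutes=True  ← countermodel

Result: [1, 0]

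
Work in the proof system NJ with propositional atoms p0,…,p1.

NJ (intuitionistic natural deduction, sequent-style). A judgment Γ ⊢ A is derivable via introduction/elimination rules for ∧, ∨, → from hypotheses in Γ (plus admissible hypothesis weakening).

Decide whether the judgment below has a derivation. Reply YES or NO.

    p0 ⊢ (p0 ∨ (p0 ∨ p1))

Proof tree:
[∨I₂] p0 ⊢ (p0 ∨ (p0 ∨ p1))
  [∨I₁] p0 ⊢ (p0 ∨ p1)
    [Ax] p0 ⊢ p0

Result: YES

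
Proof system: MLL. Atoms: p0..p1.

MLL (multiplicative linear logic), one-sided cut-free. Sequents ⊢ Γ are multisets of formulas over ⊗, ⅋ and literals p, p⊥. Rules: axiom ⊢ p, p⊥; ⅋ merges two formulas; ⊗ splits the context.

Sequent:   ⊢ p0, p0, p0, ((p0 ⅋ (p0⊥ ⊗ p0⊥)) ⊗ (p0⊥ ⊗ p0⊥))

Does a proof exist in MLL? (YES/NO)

Proof tree:
[⊗]  ⊢ p0, p0, p0, ((p0 ⅋ (p0⊥ ⊗ p0⊥)) ⊗ (p0⊥ ⊗ p0⊥))
  [⅋]  ⊢ p0, (p0 ⅋ (p0⊥ ⊗ p0⊥))
    [⊗]  ⊢ p0, p0, (p0⊥ ⊗ p0⊥)
      [Ax]  ⊢ p0, p0⊥
      [Ax]  ⊢ p0, p0⊥
  [⊗]  ⊢ p0, p0, (p0⊥ ⊗ p0⊥)
    [Ax]  ⊢ p0, p0⊥
    [Ax]  ⊢ p0, p0⊥

Result: YES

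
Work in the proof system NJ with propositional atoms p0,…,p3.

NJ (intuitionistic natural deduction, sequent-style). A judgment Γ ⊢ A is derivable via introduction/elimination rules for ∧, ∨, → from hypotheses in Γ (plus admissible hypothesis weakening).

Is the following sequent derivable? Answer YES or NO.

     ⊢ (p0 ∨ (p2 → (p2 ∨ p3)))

Derivation trace:
[∨I₂]  ⊢ (p0 ∨ (p2 → (p2 ∨ p3)))
  [→I]  ⊢ (p2 → (p2 ∨ p3))
    [∨I₁] p2 ⊢ (p2 ∨ p3)
      [Ax] p2 ⊢ p2

Result: YES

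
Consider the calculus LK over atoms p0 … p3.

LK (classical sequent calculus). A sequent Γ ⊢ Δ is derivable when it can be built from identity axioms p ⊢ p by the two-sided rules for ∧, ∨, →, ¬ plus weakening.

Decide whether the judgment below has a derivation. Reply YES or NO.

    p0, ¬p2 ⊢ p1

Enumerate valuations to refute Γ ⊢ Δ:
  v=0000: Γ:[p0=F, ¬p2=T] Δ:[p1=F] refutes=False
  v=0001: Γ:[p0=F, ¬p2=T] Δ:[p1=F] refutes=False
  v=0010: Γ:[p0=F, ¬p2=F] Δ:[p1=F] refutes=False
  v=0011: Γ:[p0=F, ¬p2=F] Δ:[p1=F] refutes=False
  v=0100: Γ:[p0=F, ¬p2=T] Δ:[p1=T] refutes=False
  v=0101: Γ:[p0=F, ¬p2=T] Δ:[p1=T] refutes=False
  v=0110: Γ:[p0=F, ¬p2=F] Δ:[p1=T] refutes=False
  v=0111: Γ:[p0=F, ¬p2=F] Δ:[p1=T] refutes=False
  v=1000: Γ:[p0=T, ¬p2=T] Δ:[p1=F] refutes=True  ← countermodel

Result: NO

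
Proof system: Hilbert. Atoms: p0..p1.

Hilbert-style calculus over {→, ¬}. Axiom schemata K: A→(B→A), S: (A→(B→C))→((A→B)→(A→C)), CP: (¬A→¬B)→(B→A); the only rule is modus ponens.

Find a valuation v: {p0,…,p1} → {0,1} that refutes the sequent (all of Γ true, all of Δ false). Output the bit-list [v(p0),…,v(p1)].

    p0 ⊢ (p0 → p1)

Enumerate valuations to refute Γ ⊢ Δ:
  v=00: Γ:[p0=F] Δ:[(p0 → p1)=T] refutes=False
  v=01: Γ:[p0=F] Δ:[(p0 → p1)=T] refutes=False
  v=10: Γ:[p0=T] Δ:[(p0 → p1)=F] refutes=True  ← countermodel

Result: [1, 0]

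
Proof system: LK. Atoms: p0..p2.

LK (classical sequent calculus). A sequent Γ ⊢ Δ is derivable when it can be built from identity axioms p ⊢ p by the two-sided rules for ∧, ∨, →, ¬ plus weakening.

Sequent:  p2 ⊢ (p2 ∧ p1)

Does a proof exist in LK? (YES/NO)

Enumerate valuations to refute Γ ⊢ Δ:
  v=000: Γ:[p2=F] Δ:[(p2 ∧ p1)=F] refutes=False
  v=001: Γ:[p2=T] Δ:[(p2 ∧ p1)=F] refutes=True  ← countermodel

Result: NO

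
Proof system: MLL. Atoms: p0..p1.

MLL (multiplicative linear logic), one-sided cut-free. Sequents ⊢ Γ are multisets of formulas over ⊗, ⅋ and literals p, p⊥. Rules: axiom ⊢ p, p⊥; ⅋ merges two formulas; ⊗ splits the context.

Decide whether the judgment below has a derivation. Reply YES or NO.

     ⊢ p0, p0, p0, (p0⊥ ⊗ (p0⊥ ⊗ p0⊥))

Derivation (root first):
[⊗]  ⊢ p0, p0, p0, (p0⊥ ⊗ (p0⊥ ⊗ p0⊥))
  [Ax]  ⊢ p0, p0⊥
  [⊗]  ⊢ p0, p0, (p0⊥ ⊗ p0⊥)
    [Ax]  ⊢ p0, p0⊥
    [Ax]  ⊢ p0, p0⊥

Result: YES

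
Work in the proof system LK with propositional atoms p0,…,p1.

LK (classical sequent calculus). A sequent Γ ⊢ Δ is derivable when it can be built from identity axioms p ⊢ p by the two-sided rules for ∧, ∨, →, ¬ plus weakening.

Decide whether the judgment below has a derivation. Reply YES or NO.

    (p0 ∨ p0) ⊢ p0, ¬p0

Derivation (root first):
[¬R] (p0 ∨ p0) ⊢ p0, ¬p0
  [∨L] p0, (p0 ∨ p0) ⊢ p0
    [Ax] p0 ⊢ p0
    [WL] p0, p0 ⊢ p0
      [Ax] p0 ⊢ p0

Result: YES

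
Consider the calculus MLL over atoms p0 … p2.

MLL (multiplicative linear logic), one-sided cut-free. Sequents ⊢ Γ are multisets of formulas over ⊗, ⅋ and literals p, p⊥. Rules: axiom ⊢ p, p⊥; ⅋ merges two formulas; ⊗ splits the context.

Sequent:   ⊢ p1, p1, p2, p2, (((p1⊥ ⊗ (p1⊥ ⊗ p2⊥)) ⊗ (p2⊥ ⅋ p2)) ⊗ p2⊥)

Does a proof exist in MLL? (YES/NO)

Proof tree:
[⊗]  ⊢ p1, p1, p2, p2, (((p1⊥ ⊗ (p1⊥ ⊗ p2⊥)) ⊗ (p2⊥ ⅋ p2)) ⊗ p2⊥)
  [⊗]  ⊢ p1, p1, p2, ((p1⊥ ⊗ (p1⊥ ⊗ p2⊥)) ⊗ (p2⊥ ⅋ p2))
    [⊗]  ⊢ p1, p1, p2, (p1⊥ ⊗ (p1⊥ ⊗ p2⊥))
      [Ax]  ⊢ p1, p1⊥
      [⊗]  ⊢ p1, p2, (p1⊥ ⊗ p2⊥)
        [Ax]  ⊢ p1, p1⊥
        [Ax]  ⊢ p2, p2⊥
    [⅋]  ⊢ (p2⊥ ⅋ p2)
      [Ax]  ⊢ p2, p2⊥
  [Ax]  ⊢ p2, p2⊥

Result: YES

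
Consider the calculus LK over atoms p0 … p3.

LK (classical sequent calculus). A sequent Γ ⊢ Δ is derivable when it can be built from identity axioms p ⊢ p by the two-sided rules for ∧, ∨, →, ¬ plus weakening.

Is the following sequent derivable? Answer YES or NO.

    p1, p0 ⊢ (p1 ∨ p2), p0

Derivation trace:
[WR] p1, p0 ⊢ (p1 ∨ p2), p0
  [WL] p1, p0 ⊢ (p1 ∨ p2)
    [∨R] p1 ⊢ (p1 ∨ p2)
      [WR] p1 ⊢ p1, p2
        [Ax] p1 ⊢ p1

Result: YES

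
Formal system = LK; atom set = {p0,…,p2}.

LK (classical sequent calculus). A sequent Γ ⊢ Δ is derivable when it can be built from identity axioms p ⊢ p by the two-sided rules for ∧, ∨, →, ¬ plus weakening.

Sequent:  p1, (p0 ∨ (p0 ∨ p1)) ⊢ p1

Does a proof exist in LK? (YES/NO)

Derivation trace:
[∨L] p1, (p0 ∨ (p0 ∨ p1)) ⊢ p1
  [WL] p1, p0 ⊢ p1
    [Ax] p1 ⊢ p1
  [∨L] p1, (p0 ∨ p1) ⊢ p1
    [WL] p1, p0 ⊢ p1
      [Ax] p1 ⊢ p1
    [Ax] p1 ⊢ p1

Result: YES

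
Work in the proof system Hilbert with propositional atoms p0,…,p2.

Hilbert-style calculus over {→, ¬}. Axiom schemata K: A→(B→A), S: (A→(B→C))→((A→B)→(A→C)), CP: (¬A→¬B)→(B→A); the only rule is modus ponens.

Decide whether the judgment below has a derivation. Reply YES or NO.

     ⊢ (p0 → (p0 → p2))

Truth-table refutation:
  v=000: Γ:[] Δ:[(p0 → (p0 → p2))=T] refutes=False
  v=001: Γ:[] Δ:[(p0 → (p0 → p2))=T] refutes=False
  v=010: Γ:[] Δ:[(p0 → (p0 → p2))=T] refutes=False
  v=011: Γ:[] Δ:[(p0 → (p0 → p2))=T] refutes=False
  v=100: Γ:[] Δ:[(p0 → (p0 → p2))=F] refutes=True  ← countermodel

Result: NO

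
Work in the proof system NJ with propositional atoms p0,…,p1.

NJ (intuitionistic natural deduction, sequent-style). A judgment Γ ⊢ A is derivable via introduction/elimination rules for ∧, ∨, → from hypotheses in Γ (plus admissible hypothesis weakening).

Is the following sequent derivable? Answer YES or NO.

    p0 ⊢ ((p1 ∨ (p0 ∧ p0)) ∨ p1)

Derivation trace:
[∨I₁] p0 ⊢ ((p1 ∨ (p0 ∧ p0)) ∨ p1)
  [∨I₂] p0 ⊢ (p1 ∨ (p0 ∧ p0))
    [∧I] p0 ⊢ (p0 ∧ p0)
      [Ax] p0 ⊢ p0
      [Ax] p0 ⊢ p0

Result: YES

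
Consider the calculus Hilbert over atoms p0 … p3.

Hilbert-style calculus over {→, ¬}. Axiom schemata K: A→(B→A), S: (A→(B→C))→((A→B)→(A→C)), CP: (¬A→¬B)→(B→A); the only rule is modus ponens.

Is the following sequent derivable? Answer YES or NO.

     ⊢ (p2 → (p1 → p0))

Search for a countermodel by truth-table:
  v=0000: Γ:[] Δ:[(p2 → (p1 → p0))=T] refutes=False
  v=0001: Γ:[] Δ:[(p2 → (p1 → p0))=T] refutes=False
  v=0010: Γ:[] Δ:[(p2 → (p1 → p0))=T] refutes=False
  v=0011: Γ:[] Δ:[(p2 → (p1 → p0))=T] refutes=False
  v=0100: Γ:[] Δ:[(p2 → (p1 → p0))=T] refutes=False
  v=0101: Γ:[] Δ:[(p2 → (p1 → p0))=T] refutes=False
  v=0110: Γ:[] Δ:[(p2 → (p1 → p0))=F] refutes=True  ← countermodel

Result: NO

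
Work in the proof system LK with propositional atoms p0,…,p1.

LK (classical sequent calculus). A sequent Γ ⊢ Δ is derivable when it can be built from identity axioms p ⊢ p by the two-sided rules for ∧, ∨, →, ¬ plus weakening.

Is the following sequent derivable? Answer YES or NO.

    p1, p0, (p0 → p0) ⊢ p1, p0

Derivation trace:
[→L] p1, p0, (p0 → p0) ⊢ p1, p0
  [WL] p0, p1 ⊢ p0
    [Ax] p0 ⊢ p0
  [WR] p0 ⊢ p0, p1
    [Ax] p0 ⊢ p0

Result: YES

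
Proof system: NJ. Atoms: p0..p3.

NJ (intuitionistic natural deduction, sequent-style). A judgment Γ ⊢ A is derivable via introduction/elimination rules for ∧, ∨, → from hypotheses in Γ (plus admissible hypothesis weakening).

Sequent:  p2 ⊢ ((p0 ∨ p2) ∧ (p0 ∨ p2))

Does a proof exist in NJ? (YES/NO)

Derivation trace:
[∧I] p2 ⊢ ((p0 ∨ p2) ∧ (p0 ∨ p2))
  [∨I₂] p2 ⊢ (p0 ∨ p2)
    [Ax] p2 ⊢ p2
  [∨I₂] p2 ⊢ (p0 ∨ p2)
    [Ax] p2 ⊢ p2

Result: YES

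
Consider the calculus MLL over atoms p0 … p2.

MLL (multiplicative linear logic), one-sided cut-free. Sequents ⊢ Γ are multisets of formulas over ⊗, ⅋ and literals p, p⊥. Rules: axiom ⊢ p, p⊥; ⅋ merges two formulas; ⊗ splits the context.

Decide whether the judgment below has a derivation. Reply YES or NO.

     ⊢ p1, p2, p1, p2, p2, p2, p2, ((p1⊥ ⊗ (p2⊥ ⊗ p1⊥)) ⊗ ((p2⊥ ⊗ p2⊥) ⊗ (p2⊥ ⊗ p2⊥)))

Derivation (root first):
[⊗]  ⊢ p1, p2, p1, p2, p2, p2, p2, ((p1⊥ ⊗ (p2⊥ ⊗ p1⊥)) ⊗ ((p2⊥ ⊗ p2⊥) ⊗ (p2⊥ ⊗ p2⊥)))
  [⊗]  ⊢ p1, p2, p1, (p1⊥ ⊗ (p2⊥ ⊗ p1⊥))
    [Ax]  ⊢ p1, p1⊥
    [⊗]  ⊢ p2, p1, (p2⊥ ⊗ p1⊥)
      [Ax]  ⊢ p2, p2⊥
      [Ax]  ⊢ p1, p1⊥
  [⊗]  ⊢ p2, p2, p2, p2, ((p2⊥ ⊗ p2⊥) ⊗ (p2⊥ ⊗ p2⊥))
    [⊗]  ⊢ p2, p2, (p2⊥ ⊗ p2⊥)
      [Ax]  ⊢ p2, p2⊥
      [Ax]  ⊢ p2, p2⊥
    [⊗]  ⊢ p2, p2, (p2⊥ ⊗ p2⊥)
      [Ax]  ⊢ p2, p2⊥
      [Ax]  ⊢ p2, p2⊥

Result: YES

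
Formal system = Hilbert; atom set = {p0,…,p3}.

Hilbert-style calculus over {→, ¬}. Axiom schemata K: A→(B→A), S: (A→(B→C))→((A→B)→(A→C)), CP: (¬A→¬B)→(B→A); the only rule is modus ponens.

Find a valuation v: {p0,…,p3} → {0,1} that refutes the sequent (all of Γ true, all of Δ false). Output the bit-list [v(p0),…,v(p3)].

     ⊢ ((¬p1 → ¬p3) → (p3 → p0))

Search for a countermodel by truth-table:
  v=0000: Γ:[] Δ:[((¬p1 → ¬p3) → (p3 → p0))=T] refutes=False
  v=0001: Γ:[] Δ:[((¬p1 → ¬p3) → (p3 → p0))=T] refutes=False
  v=0010: Γ:[] Δ:[((¬p1 → ¬p3) → (p3 → p0))=T] refutes=False
  v=0011: Γ:[] Δ:[((¬p1 → ¬p3) → (p3 → p0))=T] refutes=False
  v=0100: Γ:[] Δ:[((¬p1 → ¬p3) → (p3 → p0))=T] refutes=False
  v=0101: Γ:[] Δ:[((¬p1 → ¬p3) → (p3 → p0))=F] refutes=True  ← countermodel

Result: [0, 1, 0, 1]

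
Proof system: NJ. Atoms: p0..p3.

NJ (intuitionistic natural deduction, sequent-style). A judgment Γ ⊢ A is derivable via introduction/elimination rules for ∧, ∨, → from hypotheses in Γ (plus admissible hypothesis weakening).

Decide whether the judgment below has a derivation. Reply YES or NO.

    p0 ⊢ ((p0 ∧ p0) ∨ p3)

Proof tree:
[∨I₁] p0 ⊢ ((p0 ∧ p0) ∨ p3)
  [∧I] p0 ⊢ (p0 ∧ p0)
    [Ax] p0 ⊢ p0
    [Ax] p0 ⊢ p0

Result: YES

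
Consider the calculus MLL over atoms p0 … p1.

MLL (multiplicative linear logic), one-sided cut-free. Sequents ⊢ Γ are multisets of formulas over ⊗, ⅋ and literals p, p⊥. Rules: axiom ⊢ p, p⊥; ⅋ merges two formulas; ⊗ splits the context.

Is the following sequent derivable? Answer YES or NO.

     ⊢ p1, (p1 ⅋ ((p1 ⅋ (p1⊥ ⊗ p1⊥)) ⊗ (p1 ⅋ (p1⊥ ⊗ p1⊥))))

Derivation (root first):
[⅋]  ⊢ p1, (p1 ⅋ ((p1 ⅋ (p1⊥ ⊗ p1⊥)) ⊗ (p1 ⅋ (p1⊥ ⊗ p1⊥))))
  [⊗]  ⊢ p1, p1, ((p1 ⅋ (p1⊥ ⊗ p1⊥)) ⊗ (p1 ⅋ (p1⊥ ⊗ p1⊥)))
    [⅋]  ⊢ p1, (p1 ⅋ (p1⊥ ⊗ p1⊥))
      [⊗]  ⊢ p1, p1, (p1⊥ ⊗ p1⊥)
        [Ax]  ⊢ p1, p1⊥
        [Ax]  ⊢ p1, p1⊥
    [⅋]  ⊢ p1, (p1 ⅋ (p1⊥ ⊗ p1⊥))
      [⊗]  ⊢ p1, p1, (p1⊥ ⊗ p1⊥)
        [Ax]  ⊢ p1, p1⊥
        [Ax]  ⊢ p1, p1⊥

Result: YES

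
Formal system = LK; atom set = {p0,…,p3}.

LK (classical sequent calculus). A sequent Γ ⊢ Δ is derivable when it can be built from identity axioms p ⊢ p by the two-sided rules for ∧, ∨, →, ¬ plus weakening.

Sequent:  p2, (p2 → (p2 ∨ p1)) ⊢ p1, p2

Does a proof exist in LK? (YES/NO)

Derivation trace:
[→L] p2, (p2 → (p2 ∨ p1)) ⊢ p1, p2
  [WR] p2 ⊢ p2, p2
    [Ax] p2 ⊢ p2
  [∨L] (p2 ∨ p1) ⊢ p1, p2
    [Ax] p2 ⊢ p2
    [Ax] p1 ⊢ p1

Result: YES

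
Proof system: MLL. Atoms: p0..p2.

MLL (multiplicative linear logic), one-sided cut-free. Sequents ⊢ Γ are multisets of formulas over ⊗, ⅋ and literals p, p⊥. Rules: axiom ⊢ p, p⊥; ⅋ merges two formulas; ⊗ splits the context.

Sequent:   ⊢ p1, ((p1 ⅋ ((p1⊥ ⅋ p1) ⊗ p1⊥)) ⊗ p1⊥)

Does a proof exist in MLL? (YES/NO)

Derivation trace:
[⊗]  ⊢ p1, ((p1 ⅋ ((p1⊥ ⅋ p1) ⊗ p1⊥)) ⊗ p1⊥)
  [⅋]  ⊢ (p1 ⅋ ((p1⊥ ⅋ p1) ⊗ p1⊥))
    [⊗]  ⊢ p1, ((p1⊥ ⅋ p1) ⊗ p1⊥)
      [⅋]  ⊢ (p1⊥ ⅋ p1)
        [Ax]  ⊢ p1, p1⊥
      [Ax]  ⊢ p1, p1⊥
  [Ax]  ⊢ p1, p1⊥

Result: YES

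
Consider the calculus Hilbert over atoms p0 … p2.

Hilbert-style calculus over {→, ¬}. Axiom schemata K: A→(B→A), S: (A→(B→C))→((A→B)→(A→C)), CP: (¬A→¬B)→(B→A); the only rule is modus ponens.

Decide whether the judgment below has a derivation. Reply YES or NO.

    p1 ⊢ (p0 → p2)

Search for a countermodel by truth-table:
  v=000: Γ:[p1=F] Δ:[(p0 → p2)=T] refutes=False
  v=001: Γ:[p1=F] Δ:[(p0 → p2)=T] refutes=False
  v=010: Γ:[p1=T] Δ:[(p0 → p2)=T] refutes=False
  v=011: Γ:[p1=T] Δ:[(p0 → p2)=T] refutes=False
  v=100: Γ:[p1=F] Δ:[(p0 → p2)=F] refutes=False
  v=101: Γ:[p1=F] Δ:[(p0 → p2)=T] refutes=False
  v=110: Γ:[p1=T] Δ:[(p0 → p2)=F] refutes=True  ← countermodel

Result: NO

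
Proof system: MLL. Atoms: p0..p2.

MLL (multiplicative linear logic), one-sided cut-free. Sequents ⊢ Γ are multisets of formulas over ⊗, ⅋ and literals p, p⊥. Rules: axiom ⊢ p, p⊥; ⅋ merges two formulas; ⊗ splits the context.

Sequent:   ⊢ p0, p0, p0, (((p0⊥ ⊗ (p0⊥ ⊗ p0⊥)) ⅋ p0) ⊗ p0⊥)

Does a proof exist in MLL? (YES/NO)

Derivation trace:
[⊗]  ⊢ p0, p0, p0, (((p0⊥ ⊗ (p0⊥ ⊗ p0⊥)) ⅋ p0) ⊗ p0⊥)
  [⅋]  ⊢ p0, p0, ((p0⊥ ⊗ (p0⊥ ⊗ p0⊥)) ⅋ p0)
    [⊗]  ⊢ p0, p0, p0, (p0⊥ ⊗ (p0⊥ ⊗ p0⊥))
      [Ax]  ⊢ p0, p0⊥
      [⊗]  ⊢ p0, p0, (p0⊥ ⊗ p0⊥)
        [Ax]  ⊢ p0, p0⊥
        [Ax]  ⊢ p0, p0⊥
  [Ax]  ⊢ p0, p0⊥

Result: YES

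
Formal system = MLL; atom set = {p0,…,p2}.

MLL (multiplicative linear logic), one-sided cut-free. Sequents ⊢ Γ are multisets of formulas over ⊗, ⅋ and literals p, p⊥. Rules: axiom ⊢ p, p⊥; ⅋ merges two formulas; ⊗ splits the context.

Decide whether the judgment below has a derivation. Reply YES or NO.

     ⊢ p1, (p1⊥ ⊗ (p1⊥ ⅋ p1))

Derivation trace:
[⊗]  ⊢ p1, (p1⊥ ⊗ (p1⊥ ⅋ p1))
  [Ax]  ⊢ p1, p1⊥
  [⅋]  ⊢ (p1⊥ ⅋ p1)
    [Ax]  ⊢ p1, p1⊥

Result: YES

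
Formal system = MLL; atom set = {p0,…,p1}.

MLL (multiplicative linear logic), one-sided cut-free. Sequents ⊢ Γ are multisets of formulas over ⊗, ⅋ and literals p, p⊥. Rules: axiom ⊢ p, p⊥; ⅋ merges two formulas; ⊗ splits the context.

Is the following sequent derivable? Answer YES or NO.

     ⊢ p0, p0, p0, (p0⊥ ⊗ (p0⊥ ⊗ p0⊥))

Proof tree:
[⊗]  ⊢ p0, p0, p0, (p0⊥ ⊗ (p0⊥ ⊗ p0⊥))
  [Ax]  ⊢ p0, p0⊥
  [⊗]  ⊢ p0, p0, (p0⊥ ⊗ p0⊥)
    [Ax]  ⊢ p0, p0⊥
    [Ax]  ⊢ p0, p0⊥

Result: YES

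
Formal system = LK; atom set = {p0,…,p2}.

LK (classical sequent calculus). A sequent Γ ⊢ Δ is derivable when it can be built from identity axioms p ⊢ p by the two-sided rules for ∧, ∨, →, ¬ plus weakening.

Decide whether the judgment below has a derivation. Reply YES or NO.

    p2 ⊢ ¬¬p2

Derivation (root first):
[¬R] p2 ⊢ ¬¬p2
  [¬L] p2, ¬p2 ⊢ 
    [Ax] p2 ⊢ p2

Result: YES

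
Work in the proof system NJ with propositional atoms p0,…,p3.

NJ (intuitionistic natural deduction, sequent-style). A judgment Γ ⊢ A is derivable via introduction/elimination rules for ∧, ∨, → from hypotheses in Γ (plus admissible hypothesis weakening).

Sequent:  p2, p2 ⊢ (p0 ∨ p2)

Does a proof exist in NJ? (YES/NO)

Derivation (root first):
[Wk] p2, p2 ⊢ (p0 ∨ p2)
  [∨I₂] p2 ⊢ (p0 ∨ p2)
    [Ax] p2 ⊢ p2

Result: YES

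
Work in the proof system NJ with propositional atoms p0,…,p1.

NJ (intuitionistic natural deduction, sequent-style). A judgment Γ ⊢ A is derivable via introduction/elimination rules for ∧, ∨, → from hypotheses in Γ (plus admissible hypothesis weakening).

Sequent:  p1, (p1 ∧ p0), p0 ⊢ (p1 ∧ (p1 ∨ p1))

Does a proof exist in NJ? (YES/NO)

Derivation trace:
[∧I] p1, (p1 ∧ p0), p0 ⊢ (p1 ∧ (p1 ∨ p1))
  [Wk] p1, p0, (p1 ∧ p0) ⊢ p1
    [Wk] p1, p0 ⊢ p1
      [Ax] p1 ⊢ p1
  [∨I₁] p1 ⊢ (p1 ∨ p1)
    [Ax] p1 ⊢ p1

Result: YES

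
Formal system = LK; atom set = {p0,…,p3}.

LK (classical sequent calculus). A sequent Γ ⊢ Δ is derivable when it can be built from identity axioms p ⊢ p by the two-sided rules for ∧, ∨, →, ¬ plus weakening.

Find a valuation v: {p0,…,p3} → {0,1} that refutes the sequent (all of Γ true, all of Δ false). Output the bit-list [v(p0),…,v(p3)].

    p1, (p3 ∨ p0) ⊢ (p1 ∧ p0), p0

Search for a countermodel by truth-table:
  v=0000: Γ:[p1=F, (p3 ∨ p0)=F] Δ:[(p1 ∧ p0)=F, p0=F] refutes=False
  v=0001: Γ:[p1=F, (p3 ∨ p0)=T] Δ:[(p1 ∧ p0)=F, p0=F] refutes=False
  v=0010: Γ:[p1=F, (p3 ∨ p0)=F] Δ:[(p1 ∧ p0)=F, p0=F] refutes=False
  v=0011: Γ:[p1=F, (p3 ∨ p0)=T] Δ:[(p1 ∧ p0)=F, p0=F] refutes=False
  v=0100: Γ:[p1=T, (p3 ∨ p0)=F] Δ:[(p1 ∧ p0)=F, p0=F] refutes=False
  v=0101: Γ:[p1=T, (p3 ∨ p0)=T] Δ:[(p1 ∧ p0)=F, p0=F] refutes=True  ← countermodel

Result: [0, 1, 0, 1]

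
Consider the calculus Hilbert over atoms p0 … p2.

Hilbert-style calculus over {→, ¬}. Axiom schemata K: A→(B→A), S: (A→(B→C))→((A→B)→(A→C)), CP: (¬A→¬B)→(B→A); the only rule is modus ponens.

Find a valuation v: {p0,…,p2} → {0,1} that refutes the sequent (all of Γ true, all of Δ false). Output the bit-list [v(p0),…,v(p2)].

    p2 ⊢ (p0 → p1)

Search for a countermodel by truth-table:
  v=000: Γ:[p2=F] Δ:[(p0 → p1)=T] refutes=False
  v=001: Γ:[p2=T] Δ:[(p0 → p1)=T] refutes=False
  v=010: Γ:[p2=F] Δ:[(p0 → p1)=T] refutes=False
  v=011: Γ:[p2=T] Δ:[(p0 → p1)=T] refutes=False
  v=100: Γ:[p2=F] Δ:[(p0 → p1)=F] refutes=False
  v=101: Γ:[p2=T] Δ:[(p0 → p1)=F] refutes=True  ← countermodel

Result: [1, 0, 1]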